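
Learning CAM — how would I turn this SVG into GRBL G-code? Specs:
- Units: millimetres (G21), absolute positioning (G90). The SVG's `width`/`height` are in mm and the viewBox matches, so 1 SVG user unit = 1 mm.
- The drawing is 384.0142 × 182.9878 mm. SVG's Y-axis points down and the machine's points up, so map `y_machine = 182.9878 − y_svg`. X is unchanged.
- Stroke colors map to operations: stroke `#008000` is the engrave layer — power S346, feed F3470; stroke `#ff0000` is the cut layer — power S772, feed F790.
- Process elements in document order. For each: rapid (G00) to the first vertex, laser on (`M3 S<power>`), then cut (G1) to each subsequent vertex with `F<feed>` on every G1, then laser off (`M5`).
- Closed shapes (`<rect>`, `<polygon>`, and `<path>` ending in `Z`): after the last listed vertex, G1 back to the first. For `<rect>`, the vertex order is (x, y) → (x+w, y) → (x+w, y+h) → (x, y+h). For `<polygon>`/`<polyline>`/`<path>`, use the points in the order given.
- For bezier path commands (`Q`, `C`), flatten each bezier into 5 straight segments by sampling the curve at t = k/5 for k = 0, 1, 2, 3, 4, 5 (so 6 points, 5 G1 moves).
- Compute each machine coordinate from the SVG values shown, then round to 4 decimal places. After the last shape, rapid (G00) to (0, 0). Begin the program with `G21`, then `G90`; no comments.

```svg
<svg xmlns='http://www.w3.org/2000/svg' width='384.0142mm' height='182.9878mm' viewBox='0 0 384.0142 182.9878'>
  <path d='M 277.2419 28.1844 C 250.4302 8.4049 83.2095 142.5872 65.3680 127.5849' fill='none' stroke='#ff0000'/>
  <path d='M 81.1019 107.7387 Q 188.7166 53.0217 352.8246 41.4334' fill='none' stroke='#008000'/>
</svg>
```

G21
G90
G00 X277.2419 Y154.8034
M3 S772
G1 X246.6241 Y150.6209 F790
G1 X196.2180 Y124.0385 F790
G1 X139.9334 Y89.6074 F790
G1 X91.6801 Y61.8785 F790
G1 X65.3680 Y55.4029 F790
M5
G00 X81.1019 Y75.2491
M3 S346
G1 X126.4075 Y95.4108 F3470
G1 X176.2326 Y112.1221 F3470
G1 X230.5771 Y125.3832 F3470
G1 X289.4411 Y135.1939 F3470
G1 X352.8246 Y141.5544 F3470
M5
G00 X0.0000 Y0.0000

viewBox `0 0 384.0142 182.9878` with mm width/height → 1 unit = 1 mm. Flip: y_m = 182.9878 − y_svg.

**Shape 1** — `<path>` cubic bezier, stroke `#ff0000` → cut (S772, F790). Control points (SVG): P0=(277.2419,28.1844), P1=(250.4302,8.4049), P2=(83.2095,142.5872), P3=(65.3680,127.5849); sampled at t=k/5. Machine vertices: (277.2419,154.8034) → (246.6241,150.6209) → (196.2180,124.0385) → (139.9334,89.6074) → (91.6801,61.8785) → (65.3680,55.4029). Open path.

**Shape 2** — `<path>` quadratic bezier, stroke `#008000` → engrave (S346, F3470). Control points (SVG): P0=(81.1019,107.7387), P1=(188.7166,53.0217), P2=(352.8246,41.4334); sampled at t=k/5. Machine vertices: (81.1019,75.2491) → (126.4075,95.4108) → (176.2326,112.1221) → (230.5771,125.3832) → (289.4411,135.1939) → (352.8246,141.5544). Open path.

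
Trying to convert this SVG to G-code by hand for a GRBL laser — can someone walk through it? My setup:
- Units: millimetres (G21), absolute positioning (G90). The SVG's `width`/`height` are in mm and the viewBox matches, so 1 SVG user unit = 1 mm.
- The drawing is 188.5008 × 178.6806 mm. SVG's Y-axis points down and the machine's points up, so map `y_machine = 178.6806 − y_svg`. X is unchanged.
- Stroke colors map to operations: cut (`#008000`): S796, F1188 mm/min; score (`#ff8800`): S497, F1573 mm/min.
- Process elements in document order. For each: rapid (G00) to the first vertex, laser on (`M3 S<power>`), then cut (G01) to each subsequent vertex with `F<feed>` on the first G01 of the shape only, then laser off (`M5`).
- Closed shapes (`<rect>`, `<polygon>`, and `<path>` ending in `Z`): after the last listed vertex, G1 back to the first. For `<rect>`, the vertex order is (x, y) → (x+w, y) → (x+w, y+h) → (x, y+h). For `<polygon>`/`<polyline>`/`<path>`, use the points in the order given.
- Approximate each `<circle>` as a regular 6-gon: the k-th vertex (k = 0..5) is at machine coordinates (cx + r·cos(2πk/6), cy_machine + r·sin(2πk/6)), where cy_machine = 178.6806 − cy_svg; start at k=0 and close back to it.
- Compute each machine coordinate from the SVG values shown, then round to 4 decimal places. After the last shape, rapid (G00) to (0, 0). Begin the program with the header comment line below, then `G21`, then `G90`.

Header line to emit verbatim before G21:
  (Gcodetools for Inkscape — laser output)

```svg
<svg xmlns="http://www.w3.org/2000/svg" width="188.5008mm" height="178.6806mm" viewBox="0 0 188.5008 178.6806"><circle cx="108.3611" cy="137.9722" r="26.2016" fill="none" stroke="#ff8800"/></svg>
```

(Gcodetools for Inkscape — laser output)
G21
G90
G00 X134.5627 Y40.7084
M3 S497
G01 X121.4619 Y63.3997 F1573
G01 X95.2603 Y63.3997
G01 X82.1595 Y40.7084
G01 X95.2603 Y18.0171
G01 X121.4619 Y18.0171
G01 X134.5627 Y40.7084
M5
G00 X0.0000 Y0.0000

viewBox `0 0 188.5008 178.6806` with mm width/height → 1 unit = 1 mm. Flip: y_m = 178.6806 − y_svg.

**Shape 1** — `<circle>` circle, stroke `#ff8800` → score (S497, F1573). Machine vertices: (134.5627,40.7084) → (121.4619,63.3997) → (95.2603,63.3997) → (82.1595,40.7084) → (95.2603,18.0171) → (121.4619,18.0171) → (134.5627,40.7084). Closed: final G1 returns to the first vertex.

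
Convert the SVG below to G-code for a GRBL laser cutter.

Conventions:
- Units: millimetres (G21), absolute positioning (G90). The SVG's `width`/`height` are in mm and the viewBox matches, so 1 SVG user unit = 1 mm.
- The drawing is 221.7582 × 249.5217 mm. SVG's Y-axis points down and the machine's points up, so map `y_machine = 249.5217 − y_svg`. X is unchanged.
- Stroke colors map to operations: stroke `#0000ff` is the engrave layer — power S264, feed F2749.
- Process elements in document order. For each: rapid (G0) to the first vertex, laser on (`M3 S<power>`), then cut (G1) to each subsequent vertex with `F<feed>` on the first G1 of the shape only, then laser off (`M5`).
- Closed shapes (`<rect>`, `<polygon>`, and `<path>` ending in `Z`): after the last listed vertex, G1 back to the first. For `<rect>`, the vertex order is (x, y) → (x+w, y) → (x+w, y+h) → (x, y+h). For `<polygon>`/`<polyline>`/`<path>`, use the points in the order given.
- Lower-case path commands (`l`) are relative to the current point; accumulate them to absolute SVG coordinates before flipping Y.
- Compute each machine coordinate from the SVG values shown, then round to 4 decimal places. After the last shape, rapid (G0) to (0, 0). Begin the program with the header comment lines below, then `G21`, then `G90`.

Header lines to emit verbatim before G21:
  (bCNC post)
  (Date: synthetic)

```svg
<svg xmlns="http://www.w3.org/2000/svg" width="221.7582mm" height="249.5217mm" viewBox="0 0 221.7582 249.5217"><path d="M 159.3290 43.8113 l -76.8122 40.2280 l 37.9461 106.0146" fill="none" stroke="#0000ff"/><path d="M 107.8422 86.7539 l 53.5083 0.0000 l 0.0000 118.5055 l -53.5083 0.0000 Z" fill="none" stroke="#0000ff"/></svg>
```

(bCNC post)
(Date: synthetic)
G21
G90
G0 X159.3290 Y205.7104
M3 S264
G1 X82.5168 Y165.4824 F2749
G1 X120.4629 Y59.4678
M5
G0 X107.8422 Y162.7678
M3 S264
G1 X161.3505 Y162.7678 F2749
G1 X161.3505 Y44.2623
G1 X107.8422 Y44.2623
G1 X107.8422 Y162.7678
M5
G0 X0.0000 Y0.0000

1 u = 1 mm; y_m = 249.5217 − y.

[1] `<path>` open polyline, #0000ff→engrave S264 F2749: (159.3290,205.7104) → (82.5168,165.4824) → (120.4629,59.4678)

[2] `<path>` rectangle, #0000ff→engrave S264 F2749: (107.8422,162.7678) → (161.3505,162.7678) → (161.3505,44.2623) → (107.8422,44.2623) → (107.8422,162.7678) (closed)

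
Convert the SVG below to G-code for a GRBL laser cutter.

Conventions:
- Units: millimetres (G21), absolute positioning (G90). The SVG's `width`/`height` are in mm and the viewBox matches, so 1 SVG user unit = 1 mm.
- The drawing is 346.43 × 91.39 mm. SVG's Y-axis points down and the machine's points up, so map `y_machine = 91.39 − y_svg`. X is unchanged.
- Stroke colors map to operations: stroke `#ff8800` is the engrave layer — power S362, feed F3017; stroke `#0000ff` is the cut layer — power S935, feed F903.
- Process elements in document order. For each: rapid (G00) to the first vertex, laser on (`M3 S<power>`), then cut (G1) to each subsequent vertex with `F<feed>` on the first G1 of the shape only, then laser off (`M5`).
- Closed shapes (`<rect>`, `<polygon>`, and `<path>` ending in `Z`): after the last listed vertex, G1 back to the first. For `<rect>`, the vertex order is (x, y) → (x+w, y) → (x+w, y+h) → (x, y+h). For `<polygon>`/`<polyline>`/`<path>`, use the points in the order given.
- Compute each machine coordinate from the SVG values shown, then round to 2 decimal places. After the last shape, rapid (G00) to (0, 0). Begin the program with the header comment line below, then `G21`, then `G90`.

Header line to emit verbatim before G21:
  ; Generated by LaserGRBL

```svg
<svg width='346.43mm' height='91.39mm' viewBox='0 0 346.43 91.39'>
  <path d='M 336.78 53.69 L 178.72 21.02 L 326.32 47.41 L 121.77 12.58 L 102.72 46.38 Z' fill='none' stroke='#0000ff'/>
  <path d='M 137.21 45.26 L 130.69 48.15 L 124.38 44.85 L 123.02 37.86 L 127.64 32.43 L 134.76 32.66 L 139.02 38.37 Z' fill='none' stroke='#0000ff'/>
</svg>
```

viewBox `0 0 346.43 91.39` with mm width/height → 1 unit = 1 mm. Flip: y_m = 91.39 − y_svg.

**Shape 1** — `<path>` closed polygon, stroke `#0000ff` → cut (S935, F903). Machine vertices: (336.78,37.70) → (178.72,70.37) → (326.32,43.98) → (121.77,78.81) → (102.72,45.01) → (336.78,37.70). Closed: final G1 returns to the first vertex.

**Shape 2** — `<path>` regular polygon, stroke `#0000ff` → cut (S935, F903). Machine vertices: (137.21,46.13) → (130.69,43.24) → (124.38,46.54) → (123.02,53.53) → (127.64,58.96) → (134.76,58.73) → (139.02,53.02) → (137.21,46.13). Closed: final G1 returns to the first vertex.

; Generated by LaserGRBL
G21
G90
G00 X336.78 Y37.70
M3 S935
G1 X178.72 Y70.37 F903
G1 X326.32 Y43.98
G1 X121.77 Y78.81
G1 X102.72 Y45.01
G1 X336.78 Y37.70
M5
G00 X137.21 Y46.13
M3 S935
G1 X130.69 Y43.24 F903
G1 X124.38 Y46.54
G1 X123.02 Y53.53
G1 X127.64 Y58.96
G1 X134.76 Y58.73
G1 X139.02 Y53.02
G1 X137.21 Y46.13
M5
G00 X0.00 Y0.00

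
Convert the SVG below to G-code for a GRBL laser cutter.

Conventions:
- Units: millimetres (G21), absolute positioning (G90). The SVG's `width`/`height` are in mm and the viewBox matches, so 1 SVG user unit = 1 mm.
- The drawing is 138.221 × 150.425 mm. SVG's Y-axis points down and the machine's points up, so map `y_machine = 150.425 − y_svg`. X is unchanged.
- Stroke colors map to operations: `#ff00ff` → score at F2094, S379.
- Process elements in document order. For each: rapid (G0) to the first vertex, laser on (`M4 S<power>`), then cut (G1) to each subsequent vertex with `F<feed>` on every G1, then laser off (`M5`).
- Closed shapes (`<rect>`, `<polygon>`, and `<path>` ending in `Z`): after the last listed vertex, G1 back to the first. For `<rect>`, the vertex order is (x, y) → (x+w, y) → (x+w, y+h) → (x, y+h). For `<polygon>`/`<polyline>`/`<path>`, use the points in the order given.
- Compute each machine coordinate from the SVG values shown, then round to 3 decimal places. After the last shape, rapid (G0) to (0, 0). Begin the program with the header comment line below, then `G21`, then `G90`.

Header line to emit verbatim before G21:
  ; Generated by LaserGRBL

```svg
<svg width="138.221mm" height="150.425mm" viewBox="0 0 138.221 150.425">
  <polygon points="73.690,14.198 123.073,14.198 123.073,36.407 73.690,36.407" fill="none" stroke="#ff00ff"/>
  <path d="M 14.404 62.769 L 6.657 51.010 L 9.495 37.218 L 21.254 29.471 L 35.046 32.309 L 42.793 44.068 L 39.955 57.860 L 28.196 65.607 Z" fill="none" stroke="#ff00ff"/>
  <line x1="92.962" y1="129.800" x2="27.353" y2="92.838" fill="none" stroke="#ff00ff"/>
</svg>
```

viewBox `0 0 138.221 150.425` with mm width/height → 1 unit = 1 mm. Flip: y_m = 150.425 − y_svg.

**Shape 1** — `<polygon>` rectangle, stroke `#ff00ff` → score (S379, F2094). Machine vertices: (73.690,136.227) → (123.073,136.227) → (123.073,114.018) → (73.690,114.018) → (73.690,136.227). Closed: final G1 returns to the first vertex.

**Shape 2** — `<path>` regular polygon, stroke `#ff00ff` → score (S379, F2094). Machine vertices: (14.404,87.656) → (6.657,99.415) → (9.495,113.207) → (21.254,120.954) → (35.046,118.116) → (42.793,106.357) → (39.955,92.565) → (28.196,84.818) → (14.404,87.656). Closed: final G1 returns to the first vertex.

**Shape 3** — `<line>` line segment, stroke `#ff00ff` → score (S379, F2094). Machine vertices: (92.962,20.625) → (27.353,57.587). Open path.

; Generated by LaserGRBL
G21
G90
G0 X73.690 Y136.227
M4 S379
G1 X123.073 Y136.227 F2094
G1 X123.073 Y114.018 F2094
G1 X73.690 Y114.018 F2094
G1 X73.690 Y136.227 F2094
M5
G0 X14.404 Y87.656
M4 S379
G1 X6.657 Y99.415 F2094
G1 X9.495 Y113.207 F2094
G1 X21.254 Y120.954 F2094
G1 X35.046 Y118.116 F2094
G1 X42.793 Y106.357 F2094
G1 X39.955 Y92.565 F2094
G1 X28.196 Y84.818 F2094
G1 X14.404 Y87.656 F2094
M5
G0 X92.962 Y20.625
M4 S379
G1 X27.353 Y57.587 F2094
M5
G0 X0.000 Y0.000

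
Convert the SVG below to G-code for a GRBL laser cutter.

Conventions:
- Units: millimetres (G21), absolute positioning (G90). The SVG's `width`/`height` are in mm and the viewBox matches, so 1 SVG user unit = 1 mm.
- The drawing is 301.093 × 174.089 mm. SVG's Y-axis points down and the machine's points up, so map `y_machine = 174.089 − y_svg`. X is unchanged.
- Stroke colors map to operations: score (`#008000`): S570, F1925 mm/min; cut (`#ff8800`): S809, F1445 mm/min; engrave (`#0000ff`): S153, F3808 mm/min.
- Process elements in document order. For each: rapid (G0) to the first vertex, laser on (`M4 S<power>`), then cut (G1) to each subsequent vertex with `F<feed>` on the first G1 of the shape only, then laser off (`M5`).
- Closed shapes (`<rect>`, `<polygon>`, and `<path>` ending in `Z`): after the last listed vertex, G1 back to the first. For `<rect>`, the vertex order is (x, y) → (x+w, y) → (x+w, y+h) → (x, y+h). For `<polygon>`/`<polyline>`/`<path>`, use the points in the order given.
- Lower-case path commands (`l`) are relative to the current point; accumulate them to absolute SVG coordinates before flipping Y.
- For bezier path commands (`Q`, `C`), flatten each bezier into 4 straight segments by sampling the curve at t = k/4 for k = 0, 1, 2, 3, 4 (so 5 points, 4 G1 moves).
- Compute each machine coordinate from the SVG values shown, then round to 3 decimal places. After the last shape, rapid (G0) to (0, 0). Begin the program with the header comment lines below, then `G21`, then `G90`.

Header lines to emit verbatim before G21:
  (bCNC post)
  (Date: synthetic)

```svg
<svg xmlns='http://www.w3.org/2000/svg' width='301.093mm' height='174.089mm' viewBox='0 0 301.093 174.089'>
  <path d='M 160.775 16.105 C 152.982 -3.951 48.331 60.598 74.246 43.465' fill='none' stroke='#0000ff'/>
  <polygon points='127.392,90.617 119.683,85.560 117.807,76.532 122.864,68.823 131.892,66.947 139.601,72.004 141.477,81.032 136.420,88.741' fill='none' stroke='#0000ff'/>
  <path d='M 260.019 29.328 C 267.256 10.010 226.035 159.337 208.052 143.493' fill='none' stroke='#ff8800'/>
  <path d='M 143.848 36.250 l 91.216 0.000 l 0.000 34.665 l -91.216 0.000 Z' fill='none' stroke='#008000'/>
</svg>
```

viewBox `0 0 301.093 174.089` with mm width/height → 1 unit = 1 mm. Flip: y_m = 174.089 − y_svg.

**Shape 1** — `<path>` cubic bezier, stroke `#0000ff` → engrave (S153, F3808). Control points (SVG): P0=(160.775,16.105), P1=(152.982,-3.951), P2=(48.331,60.598), P3=(74.246,43.465); sampled at t=k/4. Machine vertices: (160.775,157.984) → (140.323,159.761) → (104.870,145.400) → (75.737,130.491) → (74.246,130.624). Open path.

**Shape 2** — `<polygon>` regular polygon, stroke `#0000ff` → engrave (S153, F3808). Machine vertices: (127.392,83.472) → (119.683,88.529) → (117.807,97.557) → (122.864,105.266) → (131.892,107.142) → (139.601,102.085) → (141.477,93.057) → (136.420,85.348) → (127.392,83.472). Closed: final G1 returns to the first vertex.

**Shape 3** — `<path>` cubic bezier, stroke `#ff8800` → cut (S809, F1445). Control points (SVG): P0=(260.019,29.328), P1=(267.256,10.010), P2=(226.035,159.337), P3=(208.052,143.493); sampled at t=k/4. Machine vertices: (260.019,144.761) → (257.481,132.844) → (243.493,88.981) → (224.776,44.467) → (208.052,30.596). Open path.

**Shape 4** — `<path>` rectangle, stroke `#008000` → score (S570, F1925). Machine vertices: (143.848,137.839) → (235.064,137.839) → (235.064,103.174) → (143.848,103.174) → (143.848,137.839). Closed: final G1 returns to the first vertex.

(bCNC post)
(Date: synthetic)
G21
G90
G0 X160.775 Y157.984
M4 S153
G1 X140.323 Y159.761 F3808
G1 X104.870 Y145.400
G1 X75.737 Y130.491
G1 X74.246 Y130.624
M5
G0 X127.392 Y83.472
M4 S153
G1 X119.683 Y88.529 F3808
G1 X117.807 Y97.557
G1 X122.864 Y105.266
G1 X131.892 Y107.142
G1 X139.601 Y102.085
G1 X141.477 Y93.057
G1 X136.420 Y85.348
G1 X127.392 Y83.472
M5
G0 X260.019 Y144.761
M4 S809
G1 X257.481 Y132.844 F1445
G1 X243.493 Y88.981
G1 X224.776 Y44.467
G1 X208.052 Y30.596
M5
G0 X143.848 Y137.839
M4 S570
G1 X235.064 Y137.839 F1925
G1 X235.064 Y103.174
G1 X143.848 Y103.174
G1 X143.848 Y137.839
M5
G0 X0.000 Y0.000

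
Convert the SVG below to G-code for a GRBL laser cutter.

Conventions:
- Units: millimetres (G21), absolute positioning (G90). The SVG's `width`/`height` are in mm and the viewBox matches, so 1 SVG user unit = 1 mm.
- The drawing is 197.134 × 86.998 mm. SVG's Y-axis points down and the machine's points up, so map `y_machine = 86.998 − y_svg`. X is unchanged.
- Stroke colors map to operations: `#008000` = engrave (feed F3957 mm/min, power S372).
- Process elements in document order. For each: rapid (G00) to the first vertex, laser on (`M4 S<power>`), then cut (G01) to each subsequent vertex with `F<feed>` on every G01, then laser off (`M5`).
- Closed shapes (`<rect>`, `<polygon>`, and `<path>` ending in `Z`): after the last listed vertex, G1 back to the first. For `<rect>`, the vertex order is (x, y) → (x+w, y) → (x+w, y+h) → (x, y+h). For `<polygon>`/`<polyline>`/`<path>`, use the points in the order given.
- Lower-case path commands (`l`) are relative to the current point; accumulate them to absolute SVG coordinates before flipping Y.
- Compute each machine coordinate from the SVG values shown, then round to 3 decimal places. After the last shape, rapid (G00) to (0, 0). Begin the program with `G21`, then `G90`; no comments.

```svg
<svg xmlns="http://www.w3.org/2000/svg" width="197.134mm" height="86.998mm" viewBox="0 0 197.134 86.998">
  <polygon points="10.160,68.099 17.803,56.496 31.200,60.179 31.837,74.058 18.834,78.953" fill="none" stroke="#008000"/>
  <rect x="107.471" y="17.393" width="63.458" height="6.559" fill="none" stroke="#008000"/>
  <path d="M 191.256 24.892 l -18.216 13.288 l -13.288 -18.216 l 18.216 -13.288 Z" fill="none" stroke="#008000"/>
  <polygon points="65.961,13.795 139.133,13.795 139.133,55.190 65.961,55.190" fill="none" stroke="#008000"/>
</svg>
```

G21
G90
G00 X10.160 Y18.899
M4 S372
G01 X17.803 Y30.502 F3957
G01 X31.200 Y26.819 F3957
G01 X31.837 Y12.940 F3957
G01 X18.834 Y8.045 F3957
G01 X10.160 Y18.899 F3957
M5
G00 X107.471 Y69.605
M4 S372
G01 X170.929 Y69.605 F3957
G01 X170.929 Y63.046 F3957
G01 X107.471 Y63.046 F3957
G01 X107.471 Y69.605 F3957
M5
G00 X191.256 Y62.106
M4 S372
G01 X173.040 Y48.818 F3957
G01 X159.752 Y67.034 F3957
G01 X177.968 Y80.322 F3957
G01 X191.256 Y62.106 F3957
M5
G00 X65.961 Y73.203
M4 S372
G01 X139.133 Y73.203 F3957
G01 X139.133 Y31.808 F3957
G01 X65.961 Y31.808 F3957
G01 X65.961 Y73.203 F3957
M5
G00 X0.000 Y0.000

viewBox `0 0 197.134 86.998` with mm width/height → 1 unit = 1 mm. Flip: y_m = 86.998 − y_svg.

**Shape 1** — `<polygon>` regular polygon, stroke `#008000` → engrave (S372, F3957). Machine vertices: (10.160,18.899) → (17.803,30.502) → (31.200,26.819) → (31.837,12.940) → (18.834,8.045) → (10.160,18.899). Closed: final G1 returns to the first vertex.

**Shape 2** — `<rect>` rectangle, stroke `#008000` → engrave (S372, F3957). Machine vertices: (107.471,69.605) → (170.929,69.605) → (170.929,63.046) → (107.471,63.046) → (107.471,69.605). Closed: final G1 returns to the first vertex.

**Shape 3** — `<path>` regular polygon, stroke `#008000` → engrave (S372, F3957). Machine vertices: (191.256,62.106) → (173.040,48.818) → (159.752,67.034) → (177.968,80.322) → (191.256,62.106). Closed: final G1 returns to the first vertex.

**Shape 4** — `<polygon>` rectangle, stroke `#008000` → engrave (S372, F3957). Machine vertices: (65.961,73.203) → (139.133,73.203) → (139.133,31.808) → (65.961,31.808) → (65.961,73.203). Closed: final G1 returns to the first vertex.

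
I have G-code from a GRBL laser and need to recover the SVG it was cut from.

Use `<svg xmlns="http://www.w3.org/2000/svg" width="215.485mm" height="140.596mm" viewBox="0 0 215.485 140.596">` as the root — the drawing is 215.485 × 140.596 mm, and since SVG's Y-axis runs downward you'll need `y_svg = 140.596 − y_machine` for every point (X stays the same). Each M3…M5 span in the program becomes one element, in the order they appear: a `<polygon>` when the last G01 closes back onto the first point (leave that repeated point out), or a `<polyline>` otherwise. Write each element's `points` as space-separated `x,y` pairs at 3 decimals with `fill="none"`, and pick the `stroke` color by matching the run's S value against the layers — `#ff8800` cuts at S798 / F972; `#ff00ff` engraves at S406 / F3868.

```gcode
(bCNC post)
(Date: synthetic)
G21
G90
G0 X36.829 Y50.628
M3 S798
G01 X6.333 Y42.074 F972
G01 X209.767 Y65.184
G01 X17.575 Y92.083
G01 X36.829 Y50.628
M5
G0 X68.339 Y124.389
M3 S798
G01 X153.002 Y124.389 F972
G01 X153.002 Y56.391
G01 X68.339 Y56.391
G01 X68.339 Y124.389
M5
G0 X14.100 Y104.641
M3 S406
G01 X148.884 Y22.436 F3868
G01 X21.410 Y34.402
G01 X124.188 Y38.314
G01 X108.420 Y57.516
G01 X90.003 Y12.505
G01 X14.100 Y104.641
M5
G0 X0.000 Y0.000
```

<svg xmlns="http://www.w3.org/2000/svg" width="215.485mm" height="140.596mm" viewBox="0 0 215.485 140.596">
  <polygon points="36.829,89.968 6.333,98.522 209.767,75.412 17.575,48.513" fill="none" stroke="#ff8800"/>
  <polygon points="68.339,16.207 153.002,16.207 153.002,84.205 68.339,84.205" fill="none" stroke="#ff8800"/>
  <polygon points="14.100,35.955 148.884,118.160 21.410,106.194 124.188,102.282 108.420,83.080 90.003,128.091" fill="none" stroke="#ff00ff"/>
</svg>

y_svg = 140.596 − y_m.

[1] S798→`#ff8800` (cut); closed run; points: 36.829,89.968 6.333,98.522 209.767,75.412 17.575,48.513

[2] S798→`#ff8800` (cut); closed run; points: 68.339,16.207 153.002,16.207 153.002,84.205 68.339,84.205

[3] S406→`#ff00ff` (engrave); closed run; points: 14.100,35.955 148.884,118.160 21.410,106.194 124.188,102.282 108.420,83.080 90.003,128.091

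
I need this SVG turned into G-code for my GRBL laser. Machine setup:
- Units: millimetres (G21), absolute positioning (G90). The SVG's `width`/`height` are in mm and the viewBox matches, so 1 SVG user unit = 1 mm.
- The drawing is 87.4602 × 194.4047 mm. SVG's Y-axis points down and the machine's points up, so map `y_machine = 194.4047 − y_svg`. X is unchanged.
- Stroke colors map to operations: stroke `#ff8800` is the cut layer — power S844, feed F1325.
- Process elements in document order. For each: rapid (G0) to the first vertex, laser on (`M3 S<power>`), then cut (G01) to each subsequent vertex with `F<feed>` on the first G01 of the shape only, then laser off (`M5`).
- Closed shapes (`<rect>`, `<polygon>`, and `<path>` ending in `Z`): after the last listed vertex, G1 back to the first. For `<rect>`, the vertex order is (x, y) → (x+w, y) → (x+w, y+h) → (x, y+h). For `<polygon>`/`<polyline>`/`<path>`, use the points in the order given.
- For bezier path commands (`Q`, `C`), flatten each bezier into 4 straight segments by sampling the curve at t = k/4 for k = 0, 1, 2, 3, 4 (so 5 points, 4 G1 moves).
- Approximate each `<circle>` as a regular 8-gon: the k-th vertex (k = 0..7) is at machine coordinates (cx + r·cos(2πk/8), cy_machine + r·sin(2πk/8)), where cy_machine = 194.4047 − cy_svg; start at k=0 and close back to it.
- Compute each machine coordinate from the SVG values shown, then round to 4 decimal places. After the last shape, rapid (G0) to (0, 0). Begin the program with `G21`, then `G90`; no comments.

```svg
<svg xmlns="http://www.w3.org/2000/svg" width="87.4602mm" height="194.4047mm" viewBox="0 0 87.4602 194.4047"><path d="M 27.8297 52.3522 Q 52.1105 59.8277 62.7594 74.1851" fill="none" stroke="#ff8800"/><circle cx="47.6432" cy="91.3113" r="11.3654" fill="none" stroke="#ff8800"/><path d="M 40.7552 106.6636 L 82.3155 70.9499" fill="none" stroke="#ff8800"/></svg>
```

G21
G90
G0 X27.8297 Y142.0525
M3 S844
G01 X39.1181 Y137.8846 F1325
G01 X48.7025 Y132.8565
G01 X56.5830 Y126.9682
G01 X62.7594 Y120.2196
M5
G0 X59.0086 Y103.0934
M3 S844
G01 X55.6798 Y111.1300 F1325
G01 X47.6432 Y114.4588
G01 X39.6066 Y111.1300
G01 X36.2778 Y103.0934
G01 X39.6066 Y95.0568
G01 X47.6432 Y91.7280
G01 X55.6798 Y95.0568
G01 X59.0086 Y103.0934
M5
G0 X40.7552 Y87.7411
M3 S844
G01 X82.3155 Y123.4548 F1325
M5
G0 X0.0000 Y0.0000

Since the viewBox matches the mm dimensions, user units are millimetres directly. The only transform is the Y-flip y_m = 194.4047 − y_svg.

Shape 1 is a quadratic bezier drawn with `<path>`. Its stroke #ff8800 means cut at S844, F1325. After flipping Y the toolpath is (27.8297,142.0525) → (39.1181,137.8846) → (48.7025,132.8565) → (56.5830,126.9682) → (62.7594,120.2196).

Shape 2 is a circle drawn with `<circle>`. Its stroke #ff8800 means cut at S844, F1325. After flipping Y the toolpath is (59.0086,103.0934) → (55.6798,111.1300) → (47.6432,114.4588) → (39.6066,111.1300) → (36.2778,103.0934) → (39.6066,95.0568) → (47.6432,91.7280) → (55.6798,95.0568) → (59.0086,103.0934), returning to the start.

Shape 3 is a line segment drawn with `<path>`. Its stroke #ff8800 means cut at S844, F1325. After flipping Y the toolpath is (40.7552,87.7411) → (82.3155,123.4548).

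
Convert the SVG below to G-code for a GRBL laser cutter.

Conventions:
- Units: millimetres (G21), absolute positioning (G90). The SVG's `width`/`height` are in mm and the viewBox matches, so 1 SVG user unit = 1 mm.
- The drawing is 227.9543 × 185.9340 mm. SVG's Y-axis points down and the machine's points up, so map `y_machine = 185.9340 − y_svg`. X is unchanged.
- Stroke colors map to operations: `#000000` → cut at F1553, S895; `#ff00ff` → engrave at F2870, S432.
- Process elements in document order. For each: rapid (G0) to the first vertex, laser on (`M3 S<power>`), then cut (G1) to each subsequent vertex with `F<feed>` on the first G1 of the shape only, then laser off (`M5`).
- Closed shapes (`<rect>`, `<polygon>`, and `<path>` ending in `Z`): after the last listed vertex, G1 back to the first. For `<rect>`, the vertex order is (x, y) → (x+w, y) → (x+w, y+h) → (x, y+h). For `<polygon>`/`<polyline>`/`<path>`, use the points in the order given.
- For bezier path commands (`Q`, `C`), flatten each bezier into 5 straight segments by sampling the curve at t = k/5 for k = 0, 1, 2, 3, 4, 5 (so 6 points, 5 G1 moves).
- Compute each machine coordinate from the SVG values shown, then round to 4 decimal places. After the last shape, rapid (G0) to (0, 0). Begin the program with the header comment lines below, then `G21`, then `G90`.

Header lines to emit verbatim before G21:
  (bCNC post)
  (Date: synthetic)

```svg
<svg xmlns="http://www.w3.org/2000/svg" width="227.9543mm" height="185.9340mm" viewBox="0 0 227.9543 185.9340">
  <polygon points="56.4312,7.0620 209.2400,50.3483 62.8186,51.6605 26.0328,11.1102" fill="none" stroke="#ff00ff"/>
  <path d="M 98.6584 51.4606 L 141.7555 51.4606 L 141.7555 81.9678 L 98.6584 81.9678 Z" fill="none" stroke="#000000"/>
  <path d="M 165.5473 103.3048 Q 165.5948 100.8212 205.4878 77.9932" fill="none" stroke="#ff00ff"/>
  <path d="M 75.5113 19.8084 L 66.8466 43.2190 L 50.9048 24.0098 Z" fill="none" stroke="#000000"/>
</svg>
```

Since the viewBox matches the mm dimensions, user units are millimetres directly. The only transform is the Y-flip y_m = 185.9340 − y_svg.

Shape 1 is a closed polygon drawn with `<polygon>`. Its stroke #ff00ff means engrave at S432, F2870. After flipping Y the toolpath is (56.4312,178.8720) → (209.2400,135.5857) → (62.8186,134.2735) → (26.0328,174.8238) → (56.4312,178.8720), returning to the start.

Shape 2 is a rectangle drawn with `<path>`. Its stroke #000000 means cut at S895, F1553. After flipping Y the toolpath is (98.6584,134.4734) → (141.7555,134.4734) → (141.7555,103.9662) → (98.6584,103.9662) → (98.6584,134.4734), returning to the start.

Shape 3 is a quadratic bezier drawn with `<path>`. Its stroke #ff00ff means engrave at S432, F2870. After flipping Y the toolpath is (165.5473,82.6292) → (167.1601,84.4364) → (171.9606,87.8712) → (179.9487,92.9335) → (191.1244,99.6234) → (205.4878,107.9408).

Shape 4 is a regular polygon drawn with `<path>`. Its stroke #000000 means cut at S895, F1553. After flipping Y the toolpath is (75.5113,166.1256) → (66.8466,142.7150) → (50.9048,161.9242) → (75.5113,166.1256), returning to the start.

(bCNC post)
(Date: synthetic)
G21
G90
G0 X56.4312 Y178.8720
M3 S432
G1 X209.2400 Y135.5857 F2870
G1 X62.8186 Y134.2735
G1 X26.0328 Y174.8238
G1 X56.4312 Y178.8720
M5
G0 X98.6584 Y134.4734
M3 S895
G1 X141.7555 Y134.4734 F1553
G1 X141.7555 Y103.9662
G1 X98.6584 Y103.9662
G1 X98.6584 Y134.4734
M5
G0 X165.5473 Y82.6292
M3 S432
G1 X167.1601 Y84.4364 F2870
G1 X171.9606 Y87.8712
G1 X179.9487 Y92.9335
G1 X191.1244 Y99.6234
G1 X205.4878 Y107.9408
M5
G0 X75.5113 Y166.1256
M3 S895
G1 X66.8466 Y142.7150 F1553
G1 X50.9048 Y161.9242
G1 X75.5113 Y166.1256
M5
G0 X0.0000 Y0.0000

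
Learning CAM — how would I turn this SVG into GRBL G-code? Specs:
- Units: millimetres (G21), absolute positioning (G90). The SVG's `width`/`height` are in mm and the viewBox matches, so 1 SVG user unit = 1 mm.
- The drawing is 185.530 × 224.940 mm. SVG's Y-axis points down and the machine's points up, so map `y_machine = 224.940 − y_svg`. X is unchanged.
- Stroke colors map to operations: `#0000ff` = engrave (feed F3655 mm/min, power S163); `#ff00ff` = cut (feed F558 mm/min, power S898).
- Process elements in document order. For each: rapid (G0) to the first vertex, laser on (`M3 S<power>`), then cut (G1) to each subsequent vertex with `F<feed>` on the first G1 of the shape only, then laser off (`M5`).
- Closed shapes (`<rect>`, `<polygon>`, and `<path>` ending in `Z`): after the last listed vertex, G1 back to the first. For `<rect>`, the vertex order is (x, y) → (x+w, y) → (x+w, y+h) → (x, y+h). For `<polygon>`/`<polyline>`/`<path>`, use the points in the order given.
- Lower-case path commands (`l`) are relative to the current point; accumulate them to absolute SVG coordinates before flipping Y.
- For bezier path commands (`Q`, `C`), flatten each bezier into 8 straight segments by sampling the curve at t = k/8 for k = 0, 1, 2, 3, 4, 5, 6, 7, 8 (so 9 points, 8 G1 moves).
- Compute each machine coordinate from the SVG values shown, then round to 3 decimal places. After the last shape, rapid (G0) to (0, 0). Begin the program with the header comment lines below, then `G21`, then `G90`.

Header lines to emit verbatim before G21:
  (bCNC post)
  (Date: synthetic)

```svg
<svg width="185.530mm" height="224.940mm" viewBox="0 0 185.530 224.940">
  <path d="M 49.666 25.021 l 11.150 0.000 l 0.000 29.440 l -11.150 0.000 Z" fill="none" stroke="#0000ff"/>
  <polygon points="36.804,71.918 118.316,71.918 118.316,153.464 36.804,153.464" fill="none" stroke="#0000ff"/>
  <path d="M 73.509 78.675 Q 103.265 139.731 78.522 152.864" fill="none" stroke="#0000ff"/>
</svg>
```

viewBox `0 0 185.530 224.940` with mm width/height → 1 unit = 1 mm. Flip: y_m = 224.940 − y_svg.

**Shape 1** — `<path>` rectangle, stroke `#0000ff` → engrave (S163, F3655). Machine vertices: (49.666,199.919) → (60.816,199.919) → (60.816,170.479) → (49.666,170.479) → (49.666,199.919). Closed: final G1 returns to the first vertex.

**Shape 2** — `<polygon>` rectangle, stroke `#0000ff` → engrave (S163, F3655). Machine vertices: (36.804,153.022) → (118.316,153.022) → (118.316,71.476) → (36.804,71.476) → (36.804,153.022). Closed: final G1 returns to the first vertex.

**Shape 3** — `<path>` quadratic bezier, stroke `#0000ff` → engrave (S163, F3655). Control points (SVG): P0=(73.509,78.675), P1=(103.265,139.731), P2=(78.522,152.864); sampled at t=k/8. Machine vertices: (73.509,146.265) → (80.096,131.750) → (84.981,118.732) → (88.162,107.212) → (89.640,97.190) → (89.415,88.665) → (87.487,81.638) → (83.856,76.108) → (78.522,72.076). Open path.

(bCNC post)
(Date: synthetic)
G21
G90
G0 X49.666 Y199.919
M3 S163
G1 X60.816 Y199.919 F3655
G1 X60.816 Y170.479
G1 X49.666 Y170.479
G1 X49.666 Y199.919
M5
G0 X36.804 Y153.022
M3 S163
G1 X118.316 Y153.022 F3655
G1 X118.316 Y71.476
G1 X36.804 Y71.476
G1 X36.804 Y153.022
M5
G0 X73.509 Y146.265
M3 S163
G1 X80.096 Y131.750 F3655
G1 X84.981 Y118.732
G1 X88.162 Y107.212
G1 X89.640 Y97.190
G1 X89.415 Y88.665
G1 X87.487 Y81.638
G1 X83.856 Y76.108
G1 X78.522 Y72.076
M5
G0 X0.000 Y0.000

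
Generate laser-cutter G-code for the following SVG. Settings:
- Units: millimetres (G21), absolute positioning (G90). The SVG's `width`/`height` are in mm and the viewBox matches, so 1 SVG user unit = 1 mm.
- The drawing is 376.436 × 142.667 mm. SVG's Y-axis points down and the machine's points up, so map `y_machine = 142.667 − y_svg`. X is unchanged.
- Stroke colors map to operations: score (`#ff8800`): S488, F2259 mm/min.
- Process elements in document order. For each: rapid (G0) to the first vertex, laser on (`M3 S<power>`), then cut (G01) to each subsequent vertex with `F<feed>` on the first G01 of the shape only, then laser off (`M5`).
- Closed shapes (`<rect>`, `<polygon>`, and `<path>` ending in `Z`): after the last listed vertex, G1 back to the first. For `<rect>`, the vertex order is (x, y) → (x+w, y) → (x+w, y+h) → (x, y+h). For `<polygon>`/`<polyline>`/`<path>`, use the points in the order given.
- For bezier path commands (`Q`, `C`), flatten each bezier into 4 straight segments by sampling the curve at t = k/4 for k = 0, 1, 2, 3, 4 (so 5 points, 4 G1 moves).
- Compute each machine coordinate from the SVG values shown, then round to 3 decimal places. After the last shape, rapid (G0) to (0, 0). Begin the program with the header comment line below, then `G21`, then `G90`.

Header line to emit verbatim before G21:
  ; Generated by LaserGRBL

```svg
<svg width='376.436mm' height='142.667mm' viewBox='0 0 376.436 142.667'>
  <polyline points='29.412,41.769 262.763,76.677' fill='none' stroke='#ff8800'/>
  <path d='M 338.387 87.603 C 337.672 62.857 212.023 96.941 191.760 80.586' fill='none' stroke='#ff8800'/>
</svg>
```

viewBox `0 0 376.436 142.667` with mm width/height → 1 unit = 1 mm. Flip: y_m = 142.667 − y_svg.

**Shape 1** — `<polyline>` line segment, stroke `#ff8800` → score (S488, F2259). Machine vertices: (29.412,100.898) → (262.763,65.990). Open path.

**Shape 2** — `<path>` cubic bezier, stroke `#ff8800` → score (S488, F2259). Control points (SVG): P0=(338.387,87.603), P1=(337.672,62.857), P2=(212.023,96.941), P3=(191.760,80.586); sampled at t=k/4. Machine vertices: (338.387,55.064) → (318.024,64.300) → (272.404,61.719) → (223.118,57.565) → (191.760,62.081). Open path.

; Generated by LaserGRBL
G21
G90
G0 X29.412 Y100.898
M3 S488
G01 X262.763 Y65.990 F2259
M5
G0 X338.387 Y55.064
M3 S488
G01 X318.024 Y64.300 F2259
G01 X272.404 Y61.719
G01 X223.118 Y57.565
G01 X191.760 Y62.081
M5
G0 X0.000 Y0.000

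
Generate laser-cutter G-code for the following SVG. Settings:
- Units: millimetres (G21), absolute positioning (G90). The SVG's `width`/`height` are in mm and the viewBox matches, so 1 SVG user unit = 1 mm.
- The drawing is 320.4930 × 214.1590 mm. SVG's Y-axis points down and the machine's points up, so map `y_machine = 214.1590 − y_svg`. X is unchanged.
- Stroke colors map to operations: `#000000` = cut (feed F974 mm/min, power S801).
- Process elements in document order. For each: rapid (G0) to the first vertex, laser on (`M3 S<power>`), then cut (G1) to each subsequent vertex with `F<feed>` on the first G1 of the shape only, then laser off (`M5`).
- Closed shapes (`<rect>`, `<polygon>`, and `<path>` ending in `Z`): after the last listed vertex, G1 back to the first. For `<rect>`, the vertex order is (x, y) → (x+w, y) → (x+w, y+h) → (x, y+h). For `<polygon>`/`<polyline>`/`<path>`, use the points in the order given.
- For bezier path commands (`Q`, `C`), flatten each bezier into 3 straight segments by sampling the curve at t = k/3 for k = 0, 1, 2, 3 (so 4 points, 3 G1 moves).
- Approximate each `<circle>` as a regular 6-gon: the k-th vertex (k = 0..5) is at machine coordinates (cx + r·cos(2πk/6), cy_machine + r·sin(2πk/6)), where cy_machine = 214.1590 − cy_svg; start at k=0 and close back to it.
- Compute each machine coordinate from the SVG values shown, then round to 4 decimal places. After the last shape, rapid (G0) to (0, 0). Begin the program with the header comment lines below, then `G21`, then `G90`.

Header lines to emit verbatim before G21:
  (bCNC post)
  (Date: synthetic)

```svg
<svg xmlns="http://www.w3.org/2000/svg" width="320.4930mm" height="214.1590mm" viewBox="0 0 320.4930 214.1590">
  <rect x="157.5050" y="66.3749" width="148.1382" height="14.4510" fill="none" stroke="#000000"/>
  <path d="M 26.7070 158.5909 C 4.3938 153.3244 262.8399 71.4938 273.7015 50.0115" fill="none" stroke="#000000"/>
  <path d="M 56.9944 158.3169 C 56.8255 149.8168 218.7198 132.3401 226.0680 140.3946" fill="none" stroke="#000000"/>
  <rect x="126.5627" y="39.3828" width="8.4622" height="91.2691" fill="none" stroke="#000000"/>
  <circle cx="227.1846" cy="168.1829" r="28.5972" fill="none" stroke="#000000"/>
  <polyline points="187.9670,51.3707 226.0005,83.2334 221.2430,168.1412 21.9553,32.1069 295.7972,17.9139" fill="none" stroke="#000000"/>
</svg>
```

(bCNC post)
(Date: synthetic)
G21
G90
G0 X157.5050 Y147.7841
M3 S801
G1 X305.6432 Y147.7841 F974
G1 X305.6432 Y133.3331
G1 X157.5050 Y133.3331
G1 X157.5050 Y147.7841
M5
G0 X26.7070 Y55.5681
M3 S801
G1 X78.4119 Y81.2851 F974
G1 X199.8800 Y127.6199
G1 X273.7015 Y164.1475
M5
G0 X56.9944 Y55.8421
M3 S801
G1 X99.1203 Y66.0563 F974
G1 X178.9307 Y74.5866
G1 X226.0680 Y73.7644
M5
G0 X126.5627 Y174.7762
M3 S801
G1 X135.0249 Y174.7762 F974
G1 X135.0249 Y83.5071
G1 X126.5627 Y83.5071
G1 X126.5627 Y174.7762
M5
G0 X255.7818 Y45.9761
M3 S801
G1 X241.4832 Y70.7420 F974
G1 X212.8860 Y70.7420
G1 X198.5874 Y45.9761
G1 X212.8860 Y21.2102
G1 X241.4832 Y21.2102
G1 X255.7818 Y45.9761
M5
G0 X187.9670 Y162.7883
M3 S801
G1 X226.0005 Y130.9256 F974
G1 X221.2430 Y46.0178
G1 X21.9553 Y182.0521
G1 X295.7972 Y196.2451
M5
G0 X0.0000 Y0.0000

Since the viewBox matches the mm dimensions, user units are millimetres directly. The only transform is the Y-flip y_m = 214.1590 − y_svg.

Shape 1 is a rectangle drawn with `<rect>`. Its stroke #000000 means cut at S801, F974. After flipping Y the toolpath is (157.5050,147.7841) → (305.6432,147.7841) → (305.6432,133.3331) → (157.5050,133.3331) → (157.5050,147.7841), returning to the start.

Shape 2 is a cubic bezier drawn with `<path>`. Its stroke #000000 means cut at S801, F974. After flipping Y the toolpath is (26.7070,55.5681) → (78.4119,81.2851) → (199.8800,127.6199) → (273.7015,164.1475).

Shape 3 is a cubic bezier drawn with `<path>`. Its stroke #000000 means cut at S801, F974. After flipping Y the toolpath is (56.9944,55.8421) → (99.1203,66.0563) → (178.9307,74.5866) → (226.0680,73.7644).

Shape 4 is a rectangle drawn with `<rect>`. Its stroke #000000 means cut at S801, F974. After flipping Y the toolpath is (126.5627,174.7762) → (135.0249,174.7762) → (135.0249,83.5071) → (126.5627,83.5071) → (126.5627,174.7762), returning to the start.

Shape 5 is a circle drawn with `<circle>`. Its stroke #000000 means cut at S801, F974. After flipping Y the toolpath is (255.7818,45.9761) → (241.4832,70.7420) → (212.8860,70.7420) → (198.5874,45.9761) → (212.8860,21.2102) → (241.4832,21.2102) → (255.7818,45.9761), returning to the start.

Shape 6 is a open polyline drawn with `<polyline>`. Its stroke #000000 means cut at S801, F974. After flipping Y the toolpath is (187.9670,162.7883) → (226.0005,130.9256) → (221.2430,46.0178) → (21.9553,182.0521) → (295.7972,196.2451).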